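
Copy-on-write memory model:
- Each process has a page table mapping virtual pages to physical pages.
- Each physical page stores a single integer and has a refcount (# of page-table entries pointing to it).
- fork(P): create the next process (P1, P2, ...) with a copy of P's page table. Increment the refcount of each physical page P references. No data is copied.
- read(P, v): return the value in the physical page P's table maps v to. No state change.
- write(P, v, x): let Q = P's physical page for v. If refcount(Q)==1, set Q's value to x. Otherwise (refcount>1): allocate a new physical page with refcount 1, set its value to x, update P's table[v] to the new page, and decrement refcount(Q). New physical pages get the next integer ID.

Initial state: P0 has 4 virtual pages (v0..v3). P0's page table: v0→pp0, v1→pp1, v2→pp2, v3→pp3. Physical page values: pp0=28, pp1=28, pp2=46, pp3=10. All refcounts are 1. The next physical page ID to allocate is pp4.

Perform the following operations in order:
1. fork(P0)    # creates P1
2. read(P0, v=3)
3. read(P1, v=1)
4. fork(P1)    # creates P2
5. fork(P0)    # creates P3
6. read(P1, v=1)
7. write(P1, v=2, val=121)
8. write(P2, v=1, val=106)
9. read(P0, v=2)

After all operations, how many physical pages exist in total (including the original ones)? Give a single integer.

Op 1: fork(P0) -> P1. 4 ppages; refcounts: pp0:2 pp1:2 pp2:2 pp3:2
Op 2: read(P0, v3) -> 10. No state change.
Op 3: read(P1, v1) -> 28. No state change.
Op 4: fork(P1) -> P2. 4 ppages; refcounts: pp0:3 pp1:3 pp2:3 pp3:3
Op 5: fork(P0) -> P3. 4 ppages; refcounts: pp0:4 pp1:4 pp2:4 pp3:4
Op 6: read(P1, v1) -> 28. No state change.
Op 7: write(P1, v2, 121). refcount(pp2)=4>1 -> COPY to pp4. 5 ppages; refcounts: pp0:4 pp1:4 pp2:3 pp3:4 pp4:1
Op 8: write(P2, v1, 106). refcount(pp1)=4>1 -> COPY to pp5. 6 ppages; refcounts: pp0:4 pp1:3 pp2:3 pp3:4 pp4:1 pp5:1
Op 9: read(P0, v2) -> 46. No state change.

Answer: 6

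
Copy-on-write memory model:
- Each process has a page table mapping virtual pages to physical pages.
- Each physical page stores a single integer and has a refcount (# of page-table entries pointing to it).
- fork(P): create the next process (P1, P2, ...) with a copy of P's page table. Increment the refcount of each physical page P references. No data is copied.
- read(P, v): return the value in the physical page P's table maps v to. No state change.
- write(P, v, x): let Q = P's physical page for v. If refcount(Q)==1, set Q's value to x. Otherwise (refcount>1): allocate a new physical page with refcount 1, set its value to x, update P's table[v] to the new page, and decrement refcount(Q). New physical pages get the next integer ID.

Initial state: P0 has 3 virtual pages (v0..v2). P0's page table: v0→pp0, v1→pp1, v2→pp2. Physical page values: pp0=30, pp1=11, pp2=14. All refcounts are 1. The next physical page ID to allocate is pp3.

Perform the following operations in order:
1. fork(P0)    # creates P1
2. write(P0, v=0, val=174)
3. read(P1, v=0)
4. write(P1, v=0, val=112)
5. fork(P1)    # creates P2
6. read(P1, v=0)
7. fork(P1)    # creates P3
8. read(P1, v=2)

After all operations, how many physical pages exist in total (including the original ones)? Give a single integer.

Answer: 4

Derivation:
Op 1: fork(P0) -> P1. 3 ppages; refcounts: pp0:2 pp1:2 pp2:2
Op 2: write(P0, v0, 174). refcount(pp0)=2>1 -> COPY to pp3. 4 ppages; refcounts: pp0:1 pp1:2 pp2:2 pp3:1
Op 3: read(P1, v0) -> 30. No state change.
Op 4: write(P1, v0, 112). refcount(pp0)=1 -> write in place. 4 ppages; refcounts: pp0:1 pp1:2 pp2:2 pp3:1
Op 5: fork(P1) -> P2. 4 ppages; refcounts: pp0:2 pp1:3 pp2:3 pp3:1
Op 6: read(P1, v0) -> 112. No state change.
Op 7: fork(P1) -> P3. 4 ppages; refcounts: pp0:3 pp1:4 pp2:4 pp3:1
Op 8: read(P1, v2) -> 14. No state change.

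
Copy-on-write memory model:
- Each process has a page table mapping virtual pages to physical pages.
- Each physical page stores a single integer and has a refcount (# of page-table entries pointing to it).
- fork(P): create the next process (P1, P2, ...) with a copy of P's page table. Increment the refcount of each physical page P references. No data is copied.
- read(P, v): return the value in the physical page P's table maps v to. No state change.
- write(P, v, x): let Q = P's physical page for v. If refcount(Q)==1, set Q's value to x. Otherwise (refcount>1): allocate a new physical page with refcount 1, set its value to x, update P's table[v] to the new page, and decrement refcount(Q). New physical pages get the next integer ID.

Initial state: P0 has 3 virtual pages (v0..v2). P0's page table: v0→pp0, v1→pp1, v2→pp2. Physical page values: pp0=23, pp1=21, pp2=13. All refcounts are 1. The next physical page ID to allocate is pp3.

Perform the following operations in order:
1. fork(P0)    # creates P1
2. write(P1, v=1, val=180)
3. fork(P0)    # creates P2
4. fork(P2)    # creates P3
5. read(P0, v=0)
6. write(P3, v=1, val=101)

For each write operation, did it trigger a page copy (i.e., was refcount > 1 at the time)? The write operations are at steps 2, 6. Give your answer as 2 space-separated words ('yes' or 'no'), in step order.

Op 1: fork(P0) -> P1. 3 ppages; refcounts: pp0:2 pp1:2 pp2:2
Op 2: write(P1, v1, 180). refcount(pp1)=2>1 -> COPY to pp3. 4 ppages; refcounts: pp0:2 pp1:1 pp2:2 pp3:1
Op 3: fork(P0) -> P2. 4 ppages; refcounts: pp0:3 pp1:2 pp2:3 pp3:1
Op 4: fork(P2) -> P3. 4 ppages; refcounts: pp0:4 pp1:3 pp2:4 pp3:1
Op 5: read(P0, v0) -> 23. No state change.
Op 6: write(P3, v1, 101). refcount(pp1)=3>1 -> COPY to pp4. 5 ppages; refcounts: pp0:4 pp1:2 pp2:4 pp3:1 pp4:1

yes yes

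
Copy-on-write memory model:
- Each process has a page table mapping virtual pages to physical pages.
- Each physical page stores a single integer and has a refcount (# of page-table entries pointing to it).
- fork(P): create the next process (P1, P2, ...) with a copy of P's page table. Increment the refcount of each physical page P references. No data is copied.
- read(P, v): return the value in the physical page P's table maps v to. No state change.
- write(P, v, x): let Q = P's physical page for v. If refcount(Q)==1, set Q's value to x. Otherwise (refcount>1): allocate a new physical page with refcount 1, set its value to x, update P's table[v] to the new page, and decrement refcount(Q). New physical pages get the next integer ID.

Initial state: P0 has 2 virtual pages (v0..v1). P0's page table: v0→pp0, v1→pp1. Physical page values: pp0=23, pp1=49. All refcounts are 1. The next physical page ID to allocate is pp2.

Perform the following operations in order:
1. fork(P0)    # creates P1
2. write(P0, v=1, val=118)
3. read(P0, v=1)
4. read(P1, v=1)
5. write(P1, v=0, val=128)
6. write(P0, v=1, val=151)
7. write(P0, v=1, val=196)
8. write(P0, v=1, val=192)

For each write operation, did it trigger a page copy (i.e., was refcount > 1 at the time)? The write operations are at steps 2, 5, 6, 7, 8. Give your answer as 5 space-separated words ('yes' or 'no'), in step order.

Op 1: fork(P0) -> P1. 2 ppages; refcounts: pp0:2 pp1:2
Op 2: write(P0, v1, 118). refcount(pp1)=2>1 -> COPY to pp2. 3 ppages; refcounts: pp0:2 pp1:1 pp2:1
Op 3: read(P0, v1) -> 118. No state change.
Op 4: read(P1, v1) -> 49. No state change.
Op 5: write(P1, v0, 128). refcount(pp0)=2>1 -> COPY to pp3. 4 ppages; refcounts: pp0:1 pp1:1 pp2:1 pp3:1
Op 6: write(P0, v1, 151). refcount(pp2)=1 -> write in place. 4 ppages; refcounts: pp0:1 pp1:1 pp2:1 pp3:1
Op 7: write(P0, v1, 196). refcount(pp2)=1 -> write in place. 4 ppages; refcounts: pp0:1 pp1:1 pp2:1 pp3:1
Op 8: write(P0, v1, 192). refcount(pp2)=1 -> write in place. 4 ppages; refcounts: pp0:1 pp1:1 pp2:1 pp3:1

yes yes no no no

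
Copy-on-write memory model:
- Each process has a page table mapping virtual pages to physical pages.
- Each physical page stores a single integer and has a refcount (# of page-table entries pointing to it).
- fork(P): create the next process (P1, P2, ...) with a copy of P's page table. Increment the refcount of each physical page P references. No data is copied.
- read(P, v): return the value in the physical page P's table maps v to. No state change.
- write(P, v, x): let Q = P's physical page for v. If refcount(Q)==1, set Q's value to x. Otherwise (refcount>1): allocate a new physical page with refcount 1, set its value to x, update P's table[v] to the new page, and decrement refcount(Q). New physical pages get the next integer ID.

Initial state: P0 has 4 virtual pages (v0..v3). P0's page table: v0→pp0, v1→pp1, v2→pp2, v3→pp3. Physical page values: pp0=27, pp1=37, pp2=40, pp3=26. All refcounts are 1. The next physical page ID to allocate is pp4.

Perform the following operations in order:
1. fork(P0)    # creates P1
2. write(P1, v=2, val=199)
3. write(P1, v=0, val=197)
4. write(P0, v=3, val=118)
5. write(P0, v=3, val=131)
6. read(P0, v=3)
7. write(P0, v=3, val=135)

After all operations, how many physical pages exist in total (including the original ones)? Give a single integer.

Op 1: fork(P0) -> P1. 4 ppages; refcounts: pp0:2 pp1:2 pp2:2 pp3:2
Op 2: write(P1, v2, 199). refcount(pp2)=2>1 -> COPY to pp4. 5 ppages; refcounts: pp0:2 pp1:2 pp2:1 pp3:2 pp4:1
Op 3: write(P1, v0, 197). refcount(pp0)=2>1 -> COPY to pp5. 6 ppages; refcounts: pp0:1 pp1:2 pp2:1 pp3:2 pp4:1 pp5:1
Op 4: write(P0, v3, 118). refcount(pp3)=2>1 -> COPY to pp6. 7 ppages; refcounts: pp0:1 pp1:2 pp2:1 pp3:1 pp4:1 pp5:1 pp6:1
Op 5: write(P0, v3, 131). refcount(pp6)=1 -> write in place. 7 ppages; refcounts: pp0:1 pp1:2 pp2:1 pp3:1 pp4:1 pp5:1 pp6:1
Op 6: read(P0, v3) -> 131. No state change.
Op 7: write(P0, v3, 135). refcount(pp6)=1 -> write in place. 7 ppages; refcounts: pp0:1 pp1:2 pp2:1 pp3:1 pp4:1 pp5:1 pp6:1

Answer: 7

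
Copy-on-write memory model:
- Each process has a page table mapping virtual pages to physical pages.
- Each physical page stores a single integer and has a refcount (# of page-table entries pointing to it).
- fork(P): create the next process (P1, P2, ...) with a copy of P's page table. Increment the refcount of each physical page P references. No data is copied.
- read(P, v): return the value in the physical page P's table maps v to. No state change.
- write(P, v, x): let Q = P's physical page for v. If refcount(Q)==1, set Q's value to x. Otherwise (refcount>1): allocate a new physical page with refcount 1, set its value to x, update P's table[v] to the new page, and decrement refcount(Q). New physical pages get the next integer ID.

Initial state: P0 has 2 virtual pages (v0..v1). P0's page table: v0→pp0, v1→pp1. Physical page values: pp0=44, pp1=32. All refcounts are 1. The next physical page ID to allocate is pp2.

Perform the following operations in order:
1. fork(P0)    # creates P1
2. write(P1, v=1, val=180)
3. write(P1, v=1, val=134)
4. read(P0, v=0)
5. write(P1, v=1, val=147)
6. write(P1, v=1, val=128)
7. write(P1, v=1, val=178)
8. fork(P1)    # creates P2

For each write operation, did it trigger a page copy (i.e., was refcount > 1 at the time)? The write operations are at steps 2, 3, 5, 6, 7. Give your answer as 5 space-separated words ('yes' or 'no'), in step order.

Op 1: fork(P0) -> P1. 2 ppages; refcounts: pp0:2 pp1:2
Op 2: write(P1, v1, 180). refcount(pp1)=2>1 -> COPY to pp2. 3 ppages; refcounts: pp0:2 pp1:1 pp2:1
Op 3: write(P1, v1, 134). refcount(pp2)=1 -> write in place. 3 ppages; refcounts: pp0:2 pp1:1 pp2:1
Op 4: read(P0, v0) -> 44. No state change.
Op 5: write(P1, v1, 147). refcount(pp2)=1 -> write in place. 3 ppages; refcounts: pp0:2 pp1:1 pp2:1
Op 6: write(P1, v1, 128). refcount(pp2)=1 -> write in place. 3 ppages; refcounts: pp0:2 pp1:1 pp2:1
Op 7: write(P1, v1, 178). refcount(pp2)=1 -> write in place. 3 ppages; refcounts: pp0:2 pp1:1 pp2:1
Op 8: fork(P1) -> P2. 3 ppages; refcounts: pp0:3 pp1:1 pp2:2

yes no no no no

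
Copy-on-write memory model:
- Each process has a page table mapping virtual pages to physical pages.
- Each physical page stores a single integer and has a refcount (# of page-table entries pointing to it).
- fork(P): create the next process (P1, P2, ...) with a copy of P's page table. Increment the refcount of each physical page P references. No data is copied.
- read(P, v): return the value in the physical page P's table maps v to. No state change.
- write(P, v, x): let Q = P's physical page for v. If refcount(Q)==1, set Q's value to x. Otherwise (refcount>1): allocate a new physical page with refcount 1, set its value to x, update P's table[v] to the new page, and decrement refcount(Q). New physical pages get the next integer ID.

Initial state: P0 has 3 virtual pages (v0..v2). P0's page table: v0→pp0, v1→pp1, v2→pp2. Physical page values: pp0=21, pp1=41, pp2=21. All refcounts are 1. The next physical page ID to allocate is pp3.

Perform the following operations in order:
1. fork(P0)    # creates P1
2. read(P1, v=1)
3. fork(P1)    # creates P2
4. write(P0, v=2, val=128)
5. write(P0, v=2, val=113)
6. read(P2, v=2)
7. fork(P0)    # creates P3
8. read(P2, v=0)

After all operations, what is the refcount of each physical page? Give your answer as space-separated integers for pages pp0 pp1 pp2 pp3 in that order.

Op 1: fork(P0) -> P1. 3 ppages; refcounts: pp0:2 pp1:2 pp2:2
Op 2: read(P1, v1) -> 41. No state change.
Op 3: fork(P1) -> P2. 3 ppages; refcounts: pp0:3 pp1:3 pp2:3
Op 4: write(P0, v2, 128). refcount(pp2)=3>1 -> COPY to pp3. 4 ppages; refcounts: pp0:3 pp1:3 pp2:2 pp3:1
Op 5: write(P0, v2, 113). refcount(pp3)=1 -> write in place. 4 ppages; refcounts: pp0:3 pp1:3 pp2:2 pp3:1
Op 6: read(P2, v2) -> 21. No state change.
Op 7: fork(P0) -> P3. 4 ppages; refcounts: pp0:4 pp1:4 pp2:2 pp3:2
Op 8: read(P2, v0) -> 21. No state change.

Answer: 4 4 2 2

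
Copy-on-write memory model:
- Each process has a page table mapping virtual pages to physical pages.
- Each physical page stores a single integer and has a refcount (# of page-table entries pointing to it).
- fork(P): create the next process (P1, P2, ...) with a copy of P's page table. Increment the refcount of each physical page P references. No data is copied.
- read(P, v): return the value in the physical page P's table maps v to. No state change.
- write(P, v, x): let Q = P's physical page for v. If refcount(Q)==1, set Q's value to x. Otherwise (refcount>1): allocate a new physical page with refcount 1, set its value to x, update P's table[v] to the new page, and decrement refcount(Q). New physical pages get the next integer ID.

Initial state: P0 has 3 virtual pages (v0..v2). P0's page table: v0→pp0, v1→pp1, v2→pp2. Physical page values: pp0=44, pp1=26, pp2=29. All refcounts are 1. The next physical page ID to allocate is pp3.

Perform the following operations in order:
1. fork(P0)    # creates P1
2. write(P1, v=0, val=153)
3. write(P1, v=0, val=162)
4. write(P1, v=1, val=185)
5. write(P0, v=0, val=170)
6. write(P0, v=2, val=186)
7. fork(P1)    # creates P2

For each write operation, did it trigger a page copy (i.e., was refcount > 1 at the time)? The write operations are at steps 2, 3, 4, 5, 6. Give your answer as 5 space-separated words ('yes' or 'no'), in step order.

Op 1: fork(P0) -> P1. 3 ppages; refcounts: pp0:2 pp1:2 pp2:2
Op 2: write(P1, v0, 153). refcount(pp0)=2>1 -> COPY to pp3. 4 ppages; refcounts: pp0:1 pp1:2 pp2:2 pp3:1
Op 3: write(P1, v0, 162). refcount(pp3)=1 -> write in place. 4 ppages; refcounts: pp0:1 pp1:2 pp2:2 pp3:1
Op 4: write(P1, v1, 185). refcount(pp1)=2>1 -> COPY to pp4. 5 ppages; refcounts: pp0:1 pp1:1 pp2:2 pp3:1 pp4:1
Op 5: write(P0, v0, 170). refcount(pp0)=1 -> write in place. 5 ppages; refcounts: pp0:1 pp1:1 pp2:2 pp3:1 pp4:1
Op 6: write(P0, v2, 186). refcount(pp2)=2>1 -> COPY to pp5. 6 ppages; refcounts: pp0:1 pp1:1 pp2:1 pp3:1 pp4:1 pp5:1
Op 7: fork(P1) -> P2. 6 ppages; refcounts: pp0:1 pp1:1 pp2:2 pp3:2 pp4:2 pp5:1

yes no yes no yes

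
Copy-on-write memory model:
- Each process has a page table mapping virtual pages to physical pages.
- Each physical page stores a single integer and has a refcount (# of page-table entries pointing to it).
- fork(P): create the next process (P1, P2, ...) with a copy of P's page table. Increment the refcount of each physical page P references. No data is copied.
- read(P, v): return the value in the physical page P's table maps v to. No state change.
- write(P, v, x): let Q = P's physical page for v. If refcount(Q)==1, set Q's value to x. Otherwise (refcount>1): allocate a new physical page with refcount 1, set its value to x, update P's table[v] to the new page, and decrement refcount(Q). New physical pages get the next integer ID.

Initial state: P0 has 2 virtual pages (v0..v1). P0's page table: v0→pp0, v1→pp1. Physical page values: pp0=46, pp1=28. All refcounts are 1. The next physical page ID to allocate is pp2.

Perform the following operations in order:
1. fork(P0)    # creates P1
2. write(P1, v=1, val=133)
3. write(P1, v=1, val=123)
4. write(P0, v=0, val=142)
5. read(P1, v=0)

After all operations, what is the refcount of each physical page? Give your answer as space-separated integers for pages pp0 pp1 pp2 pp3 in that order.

Answer: 1 1 1 1

Derivation:
Op 1: fork(P0) -> P1. 2 ppages; refcounts: pp0:2 pp1:2
Op 2: write(P1, v1, 133). refcount(pp1)=2>1 -> COPY to pp2. 3 ppages; refcounts: pp0:2 pp1:1 pp2:1
Op 3: write(P1, v1, 123). refcount(pp2)=1 -> write in place. 3 ppages; refcounts: pp0:2 pp1:1 pp2:1
Op 4: write(P0, v0, 142). refcount(pp0)=2>1 -> COPY to pp3. 4 ppages; refcounts: pp0:1 pp1:1 pp2:1 pp3:1
Op 5: read(P1, v0) -> 46. No state change.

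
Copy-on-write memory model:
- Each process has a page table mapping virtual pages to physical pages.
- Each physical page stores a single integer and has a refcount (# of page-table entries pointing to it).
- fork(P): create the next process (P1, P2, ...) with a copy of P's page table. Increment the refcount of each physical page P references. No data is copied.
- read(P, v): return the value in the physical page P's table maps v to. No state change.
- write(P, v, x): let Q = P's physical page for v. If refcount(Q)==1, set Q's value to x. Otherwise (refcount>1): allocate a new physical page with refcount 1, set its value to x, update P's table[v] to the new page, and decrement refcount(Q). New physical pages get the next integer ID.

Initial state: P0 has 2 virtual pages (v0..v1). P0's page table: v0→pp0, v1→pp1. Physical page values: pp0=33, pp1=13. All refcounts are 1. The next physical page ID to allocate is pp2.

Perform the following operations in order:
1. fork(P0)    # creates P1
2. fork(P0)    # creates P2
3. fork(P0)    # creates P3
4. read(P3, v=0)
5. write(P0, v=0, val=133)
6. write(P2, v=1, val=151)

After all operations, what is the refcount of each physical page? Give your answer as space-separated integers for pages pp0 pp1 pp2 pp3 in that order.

Op 1: fork(P0) -> P1. 2 ppages; refcounts: pp0:2 pp1:2
Op 2: fork(P0) -> P2. 2 ppages; refcounts: pp0:3 pp1:3
Op 3: fork(P0) -> P3. 2 ppages; refcounts: pp0:4 pp1:4
Op 4: read(P3, v0) -> 33. No state change.
Op 5: write(P0, v0, 133). refcount(pp0)=4>1 -> COPY to pp2. 3 ppages; refcounts: pp0:3 pp1:4 pp2:1
Op 6: write(P2, v1, 151). refcount(pp1)=4>1 -> COPY to pp3. 4 ppages; refcounts: pp0:3 pp1:3 pp2:1 pp3:1

Answer: 3 3 1 1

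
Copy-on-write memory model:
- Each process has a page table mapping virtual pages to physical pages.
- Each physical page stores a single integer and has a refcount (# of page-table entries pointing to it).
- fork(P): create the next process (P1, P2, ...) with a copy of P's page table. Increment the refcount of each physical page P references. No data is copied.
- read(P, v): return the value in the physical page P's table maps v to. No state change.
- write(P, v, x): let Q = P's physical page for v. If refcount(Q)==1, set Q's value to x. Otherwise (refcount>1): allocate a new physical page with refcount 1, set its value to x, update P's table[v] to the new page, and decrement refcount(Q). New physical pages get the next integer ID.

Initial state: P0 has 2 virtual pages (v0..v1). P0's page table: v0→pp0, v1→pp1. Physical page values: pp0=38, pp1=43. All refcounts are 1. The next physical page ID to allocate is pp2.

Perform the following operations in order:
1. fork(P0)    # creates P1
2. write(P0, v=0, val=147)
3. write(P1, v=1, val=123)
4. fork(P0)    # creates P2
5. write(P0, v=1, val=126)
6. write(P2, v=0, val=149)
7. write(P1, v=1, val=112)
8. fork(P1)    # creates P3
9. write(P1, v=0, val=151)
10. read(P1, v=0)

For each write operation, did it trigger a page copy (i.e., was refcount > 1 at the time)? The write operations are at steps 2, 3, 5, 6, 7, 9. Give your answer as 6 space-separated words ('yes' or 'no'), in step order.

Op 1: fork(P0) -> P1. 2 ppages; refcounts: pp0:2 pp1:2
Op 2: write(P0, v0, 147). refcount(pp0)=2>1 -> COPY to pp2. 3 ppages; refcounts: pp0:1 pp1:2 pp2:1
Op 3: write(P1, v1, 123). refcount(pp1)=2>1 -> COPY to pp3. 4 ppages; refcounts: pp0:1 pp1:1 pp2:1 pp3:1
Op 4: fork(P0) -> P2. 4 ppages; refcounts: pp0:1 pp1:2 pp2:2 pp3:1
Op 5: write(P0, v1, 126). refcount(pp1)=2>1 -> COPY to pp4. 5 ppages; refcounts: pp0:1 pp1:1 pp2:2 pp3:1 pp4:1
Op 6: write(P2, v0, 149). refcount(pp2)=2>1 -> COPY to pp5. 6 ppages; refcounts: pp0:1 pp1:1 pp2:1 pp3:1 pp4:1 pp5:1
Op 7: write(P1, v1, 112). refcount(pp3)=1 -> write in place. 6 ppages; refcounts: pp0:1 pp1:1 pp2:1 pp3:1 pp4:1 pp5:1
Op 8: fork(P1) -> P3. 6 ppages; refcounts: pp0:2 pp1:1 pp2:1 pp3:2 pp4:1 pp5:1
Op 9: write(P1, v0, 151). refcount(pp0)=2>1 -> COPY to pp6. 7 ppages; refcounts: pp0:1 pp1:1 pp2:1 pp3:2 pp4:1 pp5:1 pp6:1
Op 10: read(P1, v0) -> 151. No state change.

yes yes yes yes no yes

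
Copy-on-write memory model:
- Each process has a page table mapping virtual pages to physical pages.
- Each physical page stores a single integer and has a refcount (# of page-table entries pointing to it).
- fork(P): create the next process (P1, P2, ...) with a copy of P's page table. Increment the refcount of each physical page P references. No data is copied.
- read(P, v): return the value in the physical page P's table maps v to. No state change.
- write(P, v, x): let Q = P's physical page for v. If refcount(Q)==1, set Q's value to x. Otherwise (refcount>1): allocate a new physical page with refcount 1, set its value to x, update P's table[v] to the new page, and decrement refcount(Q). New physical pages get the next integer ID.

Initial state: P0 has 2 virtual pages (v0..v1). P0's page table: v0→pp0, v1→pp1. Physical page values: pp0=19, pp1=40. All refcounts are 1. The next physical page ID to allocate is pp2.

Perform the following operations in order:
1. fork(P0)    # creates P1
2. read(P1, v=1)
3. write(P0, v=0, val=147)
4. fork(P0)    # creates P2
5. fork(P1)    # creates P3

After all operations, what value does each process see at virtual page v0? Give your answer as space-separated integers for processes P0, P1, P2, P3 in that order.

Answer: 147 19 147 19

Derivation:
Op 1: fork(P0) -> P1. 2 ppages; refcounts: pp0:2 pp1:2
Op 2: read(P1, v1) -> 40. No state change.
Op 3: write(P0, v0, 147). refcount(pp0)=2>1 -> COPY to pp2. 3 ppages; refcounts: pp0:1 pp1:2 pp2:1
Op 4: fork(P0) -> P2. 3 ppages; refcounts: pp0:1 pp1:3 pp2:2
Op 5: fork(P1) -> P3. 3 ppages; refcounts: pp0:2 pp1:4 pp2:2
P0: v0 -> pp2 = 147
P1: v0 -> pp0 = 19
P2: v0 -> pp2 = 147
P3: v0 -> pp0 = 19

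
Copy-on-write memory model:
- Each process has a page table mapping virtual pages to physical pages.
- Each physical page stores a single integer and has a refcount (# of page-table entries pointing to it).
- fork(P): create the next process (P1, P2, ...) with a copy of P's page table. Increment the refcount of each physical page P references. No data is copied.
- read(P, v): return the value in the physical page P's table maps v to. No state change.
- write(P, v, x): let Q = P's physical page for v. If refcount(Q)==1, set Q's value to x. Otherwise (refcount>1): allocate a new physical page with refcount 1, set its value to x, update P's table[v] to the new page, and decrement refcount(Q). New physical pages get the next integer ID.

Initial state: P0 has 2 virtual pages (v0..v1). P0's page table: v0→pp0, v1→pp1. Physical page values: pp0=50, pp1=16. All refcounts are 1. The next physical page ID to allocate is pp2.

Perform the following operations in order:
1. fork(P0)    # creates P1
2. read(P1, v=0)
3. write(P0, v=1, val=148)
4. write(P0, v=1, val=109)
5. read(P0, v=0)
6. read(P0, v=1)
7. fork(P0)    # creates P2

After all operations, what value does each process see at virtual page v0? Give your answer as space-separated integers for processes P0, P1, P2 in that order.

Op 1: fork(P0) -> P1. 2 ppages; refcounts: pp0:2 pp1:2
Op 2: read(P1, v0) -> 50. No state change.
Op 3: write(P0, v1, 148). refcount(pp1)=2>1 -> COPY to pp2. 3 ppages; refcounts: pp0:2 pp1:1 pp2:1
Op 4: write(P0, v1, 109). refcount(pp2)=1 -> write in place. 3 ppages; refcounts: pp0:2 pp1:1 pp2:1
Op 5: read(P0, v0) -> 50. No state change.
Op 6: read(P0, v1) -> 109. No state change.
Op 7: fork(P0) -> P2. 3 ppages; refcounts: pp0:3 pp1:1 pp2:2
P0: v0 -> pp0 = 50
P1: v0 -> pp0 = 50
P2: v0 -> pp0 = 50

Answer: 50 50 50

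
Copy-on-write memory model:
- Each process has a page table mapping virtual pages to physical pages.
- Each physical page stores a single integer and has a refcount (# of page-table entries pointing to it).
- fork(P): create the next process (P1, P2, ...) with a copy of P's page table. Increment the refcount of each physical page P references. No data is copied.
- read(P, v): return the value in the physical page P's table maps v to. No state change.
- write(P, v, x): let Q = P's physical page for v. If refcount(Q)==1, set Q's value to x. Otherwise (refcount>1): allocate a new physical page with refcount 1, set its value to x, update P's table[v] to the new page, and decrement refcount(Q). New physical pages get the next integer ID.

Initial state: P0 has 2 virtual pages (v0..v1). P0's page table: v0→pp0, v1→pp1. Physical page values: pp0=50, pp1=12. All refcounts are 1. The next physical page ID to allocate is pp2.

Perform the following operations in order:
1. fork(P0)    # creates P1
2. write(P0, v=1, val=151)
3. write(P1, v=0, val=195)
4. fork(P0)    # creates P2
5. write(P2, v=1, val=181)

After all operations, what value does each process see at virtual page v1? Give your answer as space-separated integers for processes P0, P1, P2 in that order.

Answer: 151 12 181

Derivation:
Op 1: fork(P0) -> P1. 2 ppages; refcounts: pp0:2 pp1:2
Op 2: write(P0, v1, 151). refcount(pp1)=2>1 -> COPY to pp2. 3 ppages; refcounts: pp0:2 pp1:1 pp2:1
Op 3: write(P1, v0, 195). refcount(pp0)=2>1 -> COPY to pp3. 4 ppages; refcounts: pp0:1 pp1:1 pp2:1 pp3:1
Op 4: fork(P0) -> P2. 4 ppages; refcounts: pp0:2 pp1:1 pp2:2 pp3:1
Op 5: write(P2, v1, 181). refcount(pp2)=2>1 -> COPY to pp4. 5 ppages; refcounts: pp0:2 pp1:1 pp2:1 pp3:1 pp4:1
P0: v1 -> pp2 = 151
P1: v1 -> pp1 = 12
P2: v1 -> pp4 = 181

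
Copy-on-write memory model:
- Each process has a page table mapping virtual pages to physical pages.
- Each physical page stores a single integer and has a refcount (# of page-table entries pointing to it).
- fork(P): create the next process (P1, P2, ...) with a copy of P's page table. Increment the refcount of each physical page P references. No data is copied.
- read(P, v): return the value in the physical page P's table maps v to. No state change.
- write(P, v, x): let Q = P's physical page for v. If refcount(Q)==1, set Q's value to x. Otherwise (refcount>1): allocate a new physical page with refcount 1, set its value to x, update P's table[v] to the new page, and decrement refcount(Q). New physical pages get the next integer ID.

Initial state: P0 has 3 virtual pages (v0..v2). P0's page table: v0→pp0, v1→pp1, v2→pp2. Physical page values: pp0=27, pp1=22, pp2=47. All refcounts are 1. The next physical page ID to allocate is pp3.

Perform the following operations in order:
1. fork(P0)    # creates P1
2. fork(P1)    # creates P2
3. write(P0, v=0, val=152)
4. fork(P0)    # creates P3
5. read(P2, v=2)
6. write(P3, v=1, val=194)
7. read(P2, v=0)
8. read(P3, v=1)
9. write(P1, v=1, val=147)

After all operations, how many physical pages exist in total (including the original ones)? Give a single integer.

Op 1: fork(P0) -> P1. 3 ppages; refcounts: pp0:2 pp1:2 pp2:2
Op 2: fork(P1) -> P2. 3 ppages; refcounts: pp0:3 pp1:3 pp2:3
Op 3: write(P0, v0, 152). refcount(pp0)=3>1 -> COPY to pp3. 4 ppages; refcounts: pp0:2 pp1:3 pp2:3 pp3:1
Op 4: fork(P0) -> P3. 4 ppages; refcounts: pp0:2 pp1:4 pp2:4 pp3:2
Op 5: read(P2, v2) -> 47. No state change.
Op 6: write(P3, v1, 194). refcount(pp1)=4>1 -> COPY to pp4. 5 ppages; refcounts: pp0:2 pp1:3 pp2:4 pp3:2 pp4:1
Op 7: read(P2, v0) -> 27. No state change.
Op 8: read(P3, v1) -> 194. No state change.
Op 9: write(P1, v1, 147). refcount(pp1)=3>1 -> COPY to pp5. 6 ppages; refcounts: pp0:2 pp1:2 pp2:4 pp3:2 pp4:1 pp5:1

Answer: 6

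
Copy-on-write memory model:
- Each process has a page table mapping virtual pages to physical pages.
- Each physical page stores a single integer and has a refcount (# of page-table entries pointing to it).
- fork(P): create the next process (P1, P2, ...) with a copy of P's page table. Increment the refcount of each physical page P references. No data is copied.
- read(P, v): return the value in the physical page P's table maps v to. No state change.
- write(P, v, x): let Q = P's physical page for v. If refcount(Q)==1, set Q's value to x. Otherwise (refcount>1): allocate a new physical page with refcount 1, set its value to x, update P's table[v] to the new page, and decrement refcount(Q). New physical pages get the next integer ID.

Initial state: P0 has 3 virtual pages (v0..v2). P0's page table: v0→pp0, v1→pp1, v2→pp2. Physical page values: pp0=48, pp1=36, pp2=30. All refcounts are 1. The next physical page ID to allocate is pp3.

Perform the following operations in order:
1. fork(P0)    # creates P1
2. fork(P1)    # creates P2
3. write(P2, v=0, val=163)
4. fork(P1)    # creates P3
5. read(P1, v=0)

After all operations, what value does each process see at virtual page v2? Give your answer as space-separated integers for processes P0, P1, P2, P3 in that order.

Answer: 30 30 30 30

Derivation:
Op 1: fork(P0) -> P1. 3 ppages; refcounts: pp0:2 pp1:2 pp2:2
Op 2: fork(P1) -> P2. 3 ppages; refcounts: pp0:3 pp1:3 pp2:3
Op 3: write(P2, v0, 163). refcount(pp0)=3>1 -> COPY to pp3. 4 ppages; refcounts: pp0:2 pp1:3 pp2:3 pp3:1
Op 4: fork(P1) -> P3. 4 ppages; refcounts: pp0:3 pp1:4 pp2:4 pp3:1
Op 5: read(P1, v0) -> 48. No state change.
P0: v2 -> pp2 = 30
P1: v2 -> pp2 = 30
P2: v2 -> pp2 = 30
P3: v2 -> pp2 = 30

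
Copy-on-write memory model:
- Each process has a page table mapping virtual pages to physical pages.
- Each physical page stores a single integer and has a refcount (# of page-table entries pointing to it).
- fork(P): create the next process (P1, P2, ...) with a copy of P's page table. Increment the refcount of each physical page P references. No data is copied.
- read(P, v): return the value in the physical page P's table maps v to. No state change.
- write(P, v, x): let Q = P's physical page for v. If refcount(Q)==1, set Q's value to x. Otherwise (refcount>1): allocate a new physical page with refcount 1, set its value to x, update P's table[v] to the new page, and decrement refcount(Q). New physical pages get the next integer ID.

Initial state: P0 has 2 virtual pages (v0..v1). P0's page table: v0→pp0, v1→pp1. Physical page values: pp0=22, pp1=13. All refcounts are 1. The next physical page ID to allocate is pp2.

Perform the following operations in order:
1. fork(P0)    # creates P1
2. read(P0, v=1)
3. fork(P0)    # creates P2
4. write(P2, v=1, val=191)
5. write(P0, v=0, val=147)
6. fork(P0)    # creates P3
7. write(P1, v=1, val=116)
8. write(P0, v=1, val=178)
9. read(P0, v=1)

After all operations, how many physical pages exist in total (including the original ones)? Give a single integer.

Op 1: fork(P0) -> P1. 2 ppages; refcounts: pp0:2 pp1:2
Op 2: read(P0, v1) -> 13. No state change.
Op 3: fork(P0) -> P2. 2 ppages; refcounts: pp0:3 pp1:3
Op 4: write(P2, v1, 191). refcount(pp1)=3>1 -> COPY to pp2. 3 ppages; refcounts: pp0:3 pp1:2 pp2:1
Op 5: write(P0, v0, 147). refcount(pp0)=3>1 -> COPY to pp3. 4 ppages; refcounts: pp0:2 pp1:2 pp2:1 pp3:1
Op 6: fork(P0) -> P3. 4 ppages; refcounts: pp0:2 pp1:3 pp2:1 pp3:2
Op 7: write(P1, v1, 116). refcount(pp1)=3>1 -> COPY to pp4. 5 ppages; refcounts: pp0:2 pp1:2 pp2:1 pp3:2 pp4:1
Op 8: write(P0, v1, 178). refcount(pp1)=2>1 -> COPY to pp5. 6 ppages; refcounts: pp0:2 pp1:1 pp2:1 pp3:2 pp4:1 pp5:1
Op 9: read(P0, v1) -> 178. No state change.

Answer: 6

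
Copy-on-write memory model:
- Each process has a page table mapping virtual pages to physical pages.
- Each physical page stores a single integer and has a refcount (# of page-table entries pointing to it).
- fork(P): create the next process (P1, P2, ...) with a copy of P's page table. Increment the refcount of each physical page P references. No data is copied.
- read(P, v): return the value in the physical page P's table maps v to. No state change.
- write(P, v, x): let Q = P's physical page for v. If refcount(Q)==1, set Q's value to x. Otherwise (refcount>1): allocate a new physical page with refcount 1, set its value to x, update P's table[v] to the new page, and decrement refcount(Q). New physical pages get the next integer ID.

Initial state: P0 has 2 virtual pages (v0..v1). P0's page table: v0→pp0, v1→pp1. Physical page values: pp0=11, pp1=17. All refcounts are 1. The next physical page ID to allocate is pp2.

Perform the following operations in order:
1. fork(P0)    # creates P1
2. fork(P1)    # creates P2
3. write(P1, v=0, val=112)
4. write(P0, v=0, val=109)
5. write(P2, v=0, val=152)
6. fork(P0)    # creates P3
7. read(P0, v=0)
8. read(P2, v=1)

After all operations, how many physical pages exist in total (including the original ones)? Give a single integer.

Op 1: fork(P0) -> P1. 2 ppages; refcounts: pp0:2 pp1:2
Op 2: fork(P1) -> P2. 2 ppages; refcounts: pp0:3 pp1:3
Op 3: write(P1, v0, 112). refcount(pp0)=3>1 -> COPY to pp2. 3 ppages; refcounts: pp0:2 pp1:3 pp2:1
Op 4: write(P0, v0, 109). refcount(pp0)=2>1 -> COPY to pp3. 4 ppages; refcounts: pp0:1 pp1:3 pp2:1 pp3:1
Op 5: write(P2, v0, 152). refcount(pp0)=1 -> write in place. 4 ppages; refcounts: pp0:1 pp1:3 pp2:1 pp3:1
Op 6: fork(P0) -> P3. 4 ppages; refcounts: pp0:1 pp1:4 pp2:1 pp3:2
Op 7: read(P0, v0) -> 109. No state change.
Op 8: read(P2, v1) -> 17. No state change.

Answer: 4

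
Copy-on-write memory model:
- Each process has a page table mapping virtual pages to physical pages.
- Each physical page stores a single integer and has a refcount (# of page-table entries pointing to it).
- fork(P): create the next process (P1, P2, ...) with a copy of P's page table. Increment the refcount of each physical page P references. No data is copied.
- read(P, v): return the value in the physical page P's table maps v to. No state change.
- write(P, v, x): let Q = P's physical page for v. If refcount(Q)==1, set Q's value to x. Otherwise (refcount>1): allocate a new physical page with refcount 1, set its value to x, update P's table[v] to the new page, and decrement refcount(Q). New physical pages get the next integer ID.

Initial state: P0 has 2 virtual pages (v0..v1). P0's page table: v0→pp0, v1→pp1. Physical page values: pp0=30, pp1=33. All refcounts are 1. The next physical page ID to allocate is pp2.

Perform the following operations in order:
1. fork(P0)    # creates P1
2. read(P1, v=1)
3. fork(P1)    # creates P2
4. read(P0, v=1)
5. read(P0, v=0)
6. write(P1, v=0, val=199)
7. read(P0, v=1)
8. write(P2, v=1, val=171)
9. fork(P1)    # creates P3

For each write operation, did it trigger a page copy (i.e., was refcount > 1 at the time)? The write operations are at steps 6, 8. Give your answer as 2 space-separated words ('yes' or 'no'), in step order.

Op 1: fork(P0) -> P1. 2 ppages; refcounts: pp0:2 pp1:2
Op 2: read(P1, v1) -> 33. No state change.
Op 3: fork(P1) -> P2. 2 ppages; refcounts: pp0:3 pp1:3
Op 4: read(P0, v1) -> 33. No state change.
Op 5: read(P0, v0) -> 30. No state change.
Op 6: write(P1, v0, 199). refcount(pp0)=3>1 -> COPY to pp2. 3 ppages; refcounts: pp0:2 pp1:3 pp2:1
Op 7: read(P0, v1) -> 33. No state change.
Op 8: write(P2, v1, 171). refcount(pp1)=3>1 -> COPY to pp3. 4 ppages; refcounts: pp0:2 pp1:2 pp2:1 pp3:1
Op 9: fork(P1) -> P3. 4 ppages; refcounts: pp0:2 pp1:3 pp2:2 pp3:1

yes yes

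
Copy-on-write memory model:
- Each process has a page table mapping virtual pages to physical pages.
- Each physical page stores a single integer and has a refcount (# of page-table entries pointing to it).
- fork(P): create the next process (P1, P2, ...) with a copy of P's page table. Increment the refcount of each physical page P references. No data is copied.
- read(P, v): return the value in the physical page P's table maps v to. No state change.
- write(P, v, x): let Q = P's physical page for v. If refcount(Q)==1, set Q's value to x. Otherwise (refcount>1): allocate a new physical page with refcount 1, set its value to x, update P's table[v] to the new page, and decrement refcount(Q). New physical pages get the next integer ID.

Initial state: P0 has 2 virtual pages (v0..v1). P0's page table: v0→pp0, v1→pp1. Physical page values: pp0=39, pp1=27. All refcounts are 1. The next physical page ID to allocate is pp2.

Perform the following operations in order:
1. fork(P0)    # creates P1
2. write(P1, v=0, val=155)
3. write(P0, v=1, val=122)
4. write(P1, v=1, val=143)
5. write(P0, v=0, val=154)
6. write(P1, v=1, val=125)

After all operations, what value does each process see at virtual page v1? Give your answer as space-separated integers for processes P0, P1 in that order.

Op 1: fork(P0) -> P1. 2 ppages; refcounts: pp0:2 pp1:2
Op 2: write(P1, v0, 155). refcount(pp0)=2>1 -> COPY to pp2. 3 ppages; refcounts: pp0:1 pp1:2 pp2:1
Op 3: write(P0, v1, 122). refcount(pp1)=2>1 -> COPY to pp3. 4 ppages; refcounts: pp0:1 pp1:1 pp2:1 pp3:1
Op 4: write(P1, v1, 143). refcount(pp1)=1 -> write in place. 4 ppages; refcounts: pp0:1 pp1:1 pp2:1 pp3:1
Op 5: write(P0, v0, 154). refcount(pp0)=1 -> write in place. 4 ppages; refcounts: pp0:1 pp1:1 pp2:1 pp3:1
Op 6: write(P1, v1, 125). refcount(pp1)=1 -> write in place. 4 ppages; refcounts: pp0:1 pp1:1 pp2:1 pp3:1
P0: v1 -> pp3 = 122
P1: v1 -> pp1 = 125

Answer: 122 125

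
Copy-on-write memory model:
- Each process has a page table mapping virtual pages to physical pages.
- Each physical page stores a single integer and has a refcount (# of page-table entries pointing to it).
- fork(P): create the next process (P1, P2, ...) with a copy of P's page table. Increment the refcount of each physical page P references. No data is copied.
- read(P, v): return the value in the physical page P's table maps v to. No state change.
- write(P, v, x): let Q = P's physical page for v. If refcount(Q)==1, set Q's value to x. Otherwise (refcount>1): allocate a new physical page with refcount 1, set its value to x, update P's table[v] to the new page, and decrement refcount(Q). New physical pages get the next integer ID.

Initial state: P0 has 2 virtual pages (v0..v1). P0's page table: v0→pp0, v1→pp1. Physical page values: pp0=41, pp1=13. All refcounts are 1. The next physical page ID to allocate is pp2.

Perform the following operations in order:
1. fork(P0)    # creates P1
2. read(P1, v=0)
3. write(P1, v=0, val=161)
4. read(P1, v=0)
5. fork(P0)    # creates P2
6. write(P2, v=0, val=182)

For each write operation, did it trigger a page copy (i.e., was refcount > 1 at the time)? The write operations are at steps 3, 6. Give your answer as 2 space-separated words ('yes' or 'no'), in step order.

Op 1: fork(P0) -> P1. 2 ppages; refcounts: pp0:2 pp1:2
Op 2: read(P1, v0) -> 41. No state change.
Op 3: write(P1, v0, 161). refcount(pp0)=2>1 -> COPY to pp2. 3 ppages; refcounts: pp0:1 pp1:2 pp2:1
Op 4: read(P1, v0) -> 161. No state change.
Op 5: fork(P0) -> P2. 3 ppages; refcounts: pp0:2 pp1:3 pp2:1
Op 6: write(P2, v0, 182). refcount(pp0)=2>1 -> COPY to pp3. 4 ppages; refcounts: pp0:1 pp1:3 pp2:1 pp3:1

yes yes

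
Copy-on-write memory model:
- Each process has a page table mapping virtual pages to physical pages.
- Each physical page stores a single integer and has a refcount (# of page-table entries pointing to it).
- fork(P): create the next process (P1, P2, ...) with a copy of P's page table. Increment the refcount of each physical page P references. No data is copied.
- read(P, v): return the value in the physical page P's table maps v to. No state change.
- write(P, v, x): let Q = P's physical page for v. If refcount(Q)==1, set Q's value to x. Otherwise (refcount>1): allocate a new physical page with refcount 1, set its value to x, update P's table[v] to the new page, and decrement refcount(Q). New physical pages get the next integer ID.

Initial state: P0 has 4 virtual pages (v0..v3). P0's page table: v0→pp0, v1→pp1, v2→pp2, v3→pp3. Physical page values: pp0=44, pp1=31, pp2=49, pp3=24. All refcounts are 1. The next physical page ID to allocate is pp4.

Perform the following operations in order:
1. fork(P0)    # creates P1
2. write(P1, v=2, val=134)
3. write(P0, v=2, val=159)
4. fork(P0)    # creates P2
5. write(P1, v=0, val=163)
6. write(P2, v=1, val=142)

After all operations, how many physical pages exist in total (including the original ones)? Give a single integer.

Op 1: fork(P0) -> P1. 4 ppages; refcounts: pp0:2 pp1:2 pp2:2 pp3:2
Op 2: write(P1, v2, 134). refcount(pp2)=2>1 -> COPY to pp4. 5 ppages; refcounts: pp0:2 pp1:2 pp2:1 pp3:2 pp4:1
Op 3: write(P0, v2, 159). refcount(pp2)=1 -> write in place. 5 ppages; refcounts: pp0:2 pp1:2 pp2:1 pp3:2 pp4:1
Op 4: fork(P0) -> P2. 5 ppages; refcounts: pp0:3 pp1:3 pp2:2 pp3:3 pp4:1
Op 5: write(P1, v0, 163). refcount(pp0)=3>1 -> COPY to pp5. 6 ppages; refcounts: pp0:2 pp1:3 pp2:2 pp3:3 pp4:1 pp5:1
Op 6: write(P2, v1, 142). refcount(pp1)=3>1 -> COPY to pp6. 7 ppages; refcounts: pp0:2 pp1:2 pp2:2 pp3:3 pp4:1 pp5:1 pp6:1

Answer: 7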